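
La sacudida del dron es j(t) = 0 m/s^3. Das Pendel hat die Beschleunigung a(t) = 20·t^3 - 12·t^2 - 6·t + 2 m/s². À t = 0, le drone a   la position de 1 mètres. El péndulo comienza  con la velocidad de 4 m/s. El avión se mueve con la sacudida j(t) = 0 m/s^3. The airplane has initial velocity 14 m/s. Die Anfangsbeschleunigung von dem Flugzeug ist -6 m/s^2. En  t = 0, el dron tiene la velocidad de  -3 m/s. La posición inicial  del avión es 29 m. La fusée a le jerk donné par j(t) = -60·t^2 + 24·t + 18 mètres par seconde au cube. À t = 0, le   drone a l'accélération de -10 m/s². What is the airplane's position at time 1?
We must find the antiderivative of our jerk equation j(t) = 0 3 times. The integral of jerk, with a(0) = -6, gives acceleration: a(t) = -6. Taking ∫a(t)dt and applying v(0) = 14, we find v(t) = 14 - 6·t. Integrating velocity and using the initial condition x(0) = 29, we get x(t) = -3·t^2 + 14·t + 29. From the given position equation x(t) = -3·t^2 + 14·t + 29, we substitute t = 1 to get x = 40.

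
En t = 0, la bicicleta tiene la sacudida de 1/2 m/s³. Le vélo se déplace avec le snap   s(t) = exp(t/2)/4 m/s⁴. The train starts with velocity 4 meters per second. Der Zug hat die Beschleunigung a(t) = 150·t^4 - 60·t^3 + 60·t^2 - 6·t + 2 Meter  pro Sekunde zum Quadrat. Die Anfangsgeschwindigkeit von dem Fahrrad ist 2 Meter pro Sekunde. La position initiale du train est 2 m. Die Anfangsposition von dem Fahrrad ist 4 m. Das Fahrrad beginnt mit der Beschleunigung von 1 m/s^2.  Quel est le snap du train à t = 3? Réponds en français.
Pour résoudre ceci, nous devons prendre 2 dérivées de notre équation de l'accélération a(t) = 150·t^4 - 60·t^3 + 60·t^2 - 6·t + 2. En dérivant l'accélération, nous obtenons le jerk: j(t) = 600·t^3 - 180·t^2 + 120·t - 6. En dérivant le jerk, nous obtenons le snap: s(t) = 1800·t^2 - 360·t + 120. De l'équation du snap s(t) = 1800·t^2 - 360·t + 120, nous substituons t = 3 pour obtenir s = 15240.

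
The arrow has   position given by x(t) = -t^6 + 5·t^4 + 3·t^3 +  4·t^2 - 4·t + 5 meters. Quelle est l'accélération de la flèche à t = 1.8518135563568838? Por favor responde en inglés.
Starting from position x(t) = -t^6 + 5·t^4 + 3·t^3 + 4·t^2 - 4·t + 5, we take 2 derivatives. Differentiating position, we get velocity: v(t) = -6·t^5 + 20·t^3 + 9·t^2 + 8·t - 4. The derivative of velocity gives acceleration: a(t) = -30·t^4 + 60·t^2 + 18·t + 8. From the given acceleration equation a(t) = -30·t^4 + 60·t^2 + 18·t + 8, we substitute t = 1.8518135563568838 to get a = -105.699695192060.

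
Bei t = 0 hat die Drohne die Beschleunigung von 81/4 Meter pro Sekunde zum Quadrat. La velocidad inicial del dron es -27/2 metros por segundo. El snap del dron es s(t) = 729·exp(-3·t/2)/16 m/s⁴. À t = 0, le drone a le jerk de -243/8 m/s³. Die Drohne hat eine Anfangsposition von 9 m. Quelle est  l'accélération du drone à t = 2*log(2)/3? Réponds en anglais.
We must find the antiderivative of our snap equation s(t) = 729·exp(-3·t/2)/16 2 times. The antiderivative of snap, with j(0) = -243/8, gives jerk: j(t) = -243·exp(-3·t/2)/8. The antiderivative of jerk, with a(0) = 81/4, gives acceleration: a(t) = 81·exp(-3·t/2)/4. We have acceleration a(t) = 81·exp(-3·t/2)/4. Substituting t = 2*log(2)/3: a(2*log(2)/3) = 81/8.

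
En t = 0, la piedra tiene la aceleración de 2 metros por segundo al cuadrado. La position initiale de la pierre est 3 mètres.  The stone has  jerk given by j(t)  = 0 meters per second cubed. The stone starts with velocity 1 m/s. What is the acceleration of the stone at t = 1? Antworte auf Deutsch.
Wir müssen die Stammfunktion unserer Gleichung für den Ruck j(t) = 0 1-mal finden. Durch Integration von dem Ruck und Verwendung der Anfangsbedingung a(0) = 2, erhalten wir a(t) = 2. Mit a(t) = 2 und Einsetzen von t = 1, finden wir a = 2.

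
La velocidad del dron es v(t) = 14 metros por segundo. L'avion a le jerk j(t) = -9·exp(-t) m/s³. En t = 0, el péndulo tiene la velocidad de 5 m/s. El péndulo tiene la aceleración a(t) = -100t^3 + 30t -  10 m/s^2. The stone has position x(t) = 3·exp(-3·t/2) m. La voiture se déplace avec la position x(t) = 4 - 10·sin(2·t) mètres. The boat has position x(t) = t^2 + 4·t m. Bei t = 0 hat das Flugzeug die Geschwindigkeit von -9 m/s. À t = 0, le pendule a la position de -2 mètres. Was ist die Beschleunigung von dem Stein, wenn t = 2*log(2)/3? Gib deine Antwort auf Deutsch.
Wir müssen unsere Gleichung für die Position x(t) = 3·exp(-3·t/2) 2-mal ableiten. Durch Ableiten von der Position erhalten wir die Geschwindigkeit: v(t) = -9·exp(-3·t/2)/2. Durch Ableiten von der Geschwindigkeit erhalten wir die Beschleunigung: a(t) = 27·exp(-3·t/2)/4. Wir haben die Beschleunigung a(t) = 27·exp(-3·t/2)/4. Durch Einsetzen von t = 2*log(2)/3: a(2*log(2)/3) = 27/8.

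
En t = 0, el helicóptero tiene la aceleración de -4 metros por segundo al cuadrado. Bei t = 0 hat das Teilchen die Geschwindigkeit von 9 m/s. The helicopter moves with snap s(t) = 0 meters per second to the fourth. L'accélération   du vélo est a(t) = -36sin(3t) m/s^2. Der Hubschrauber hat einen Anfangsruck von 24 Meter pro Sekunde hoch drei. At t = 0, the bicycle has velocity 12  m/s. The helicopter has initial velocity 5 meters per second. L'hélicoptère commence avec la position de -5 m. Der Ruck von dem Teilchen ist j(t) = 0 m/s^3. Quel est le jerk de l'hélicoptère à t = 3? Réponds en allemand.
Wir müssen unsere Gleichung für den Snap s(t) = 0 1-mal integrieren. Durch Integration von dem Snap und Verwendung der Anfangsbedingung j(0) = 24, erhalten wir j(t) = 24. Wir haben den Ruck j(t) = 24. Durch Einsetzen von t = 3: j(3) = 24.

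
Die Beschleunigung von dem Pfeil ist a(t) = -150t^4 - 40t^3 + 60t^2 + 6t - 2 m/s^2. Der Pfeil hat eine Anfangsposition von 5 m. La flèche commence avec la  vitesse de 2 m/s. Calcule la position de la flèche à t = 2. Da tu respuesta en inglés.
To solve this, we need to take 2 integrals of our acceleration equation a(t) = -150·t^4 - 40·t^3 + 60·t^2 + 6·t - 2. Integrating acceleration and using the initial condition v(0) = 2, we get v(t) = -30·t^5 - 10·t^4 + 20·t^3 + 3·t^2 - 2·t + 2. Integrating velocity and using the initial condition x(0) = 5, we get x(t) = -5·t^6 - 2·t^5 + 5·t^4 + t^3 - t^2 + 2·t + 5. From the given position equation x(t) = -5·t^6 - 2·t^5 + 5·t^4 + t^3 - t^2 + 2·t + 5, we substitute t = 2 to get x = -291.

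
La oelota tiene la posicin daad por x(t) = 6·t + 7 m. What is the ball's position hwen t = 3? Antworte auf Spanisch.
Tenemos la posición x(t) = 6·t + 7. Sustituyendo t = 3: x(3) = 25.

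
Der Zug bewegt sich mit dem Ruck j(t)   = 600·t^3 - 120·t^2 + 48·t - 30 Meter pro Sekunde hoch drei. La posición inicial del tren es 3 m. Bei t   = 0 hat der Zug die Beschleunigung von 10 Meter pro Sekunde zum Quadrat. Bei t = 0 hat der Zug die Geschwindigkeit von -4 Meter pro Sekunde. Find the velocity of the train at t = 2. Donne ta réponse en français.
Nous devons intégrer notre équation du jerk j(t) = 600·t^3 - 120·t^2 + 48·t - 30 2 fois. L'intégrale du jerk, avec a(0) = 10, donne l'accélération: a(t) = 150·t^4 - 40·t^3 + 24·t^2 - 30·t + 10. L'intégrale de l'accélération est la vitesse. En utilisant v(0) = -4, nous obtenons v(t) = 30·t^5 - 10·t^4 + 8·t^3 - 15·t^2 + 10·t - 4. De l'équation de la vitesse v(t) = 30·t^5 - 10·t^4 + 8·t^3 - 15·t^2 + 10·t - 4, nous substituons t = 2 pour obtenir v = 820.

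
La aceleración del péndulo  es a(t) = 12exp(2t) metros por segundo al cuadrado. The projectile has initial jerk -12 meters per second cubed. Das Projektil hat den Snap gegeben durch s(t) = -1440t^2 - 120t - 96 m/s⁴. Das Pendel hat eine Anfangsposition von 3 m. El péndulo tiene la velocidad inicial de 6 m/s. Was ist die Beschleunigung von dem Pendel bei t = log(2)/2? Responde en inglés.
We have acceleration a(t) = 12·exp(2·t). Substituting t = log(2)/2: a(log(2)/2) = 24.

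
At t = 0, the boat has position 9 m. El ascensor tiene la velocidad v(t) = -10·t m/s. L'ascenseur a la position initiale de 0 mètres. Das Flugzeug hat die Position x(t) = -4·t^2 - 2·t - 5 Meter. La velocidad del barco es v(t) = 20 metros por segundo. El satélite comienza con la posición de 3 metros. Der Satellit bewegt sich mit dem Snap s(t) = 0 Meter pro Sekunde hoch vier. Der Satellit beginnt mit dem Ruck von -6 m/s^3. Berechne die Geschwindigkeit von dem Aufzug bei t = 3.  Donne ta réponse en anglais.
Using v(t) = -10·t and substituting t = 3, we find v = -30.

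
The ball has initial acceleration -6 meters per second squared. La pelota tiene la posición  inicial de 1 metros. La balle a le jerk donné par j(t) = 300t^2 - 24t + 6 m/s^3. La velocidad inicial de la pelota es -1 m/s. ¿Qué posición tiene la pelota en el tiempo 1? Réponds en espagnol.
Necesitamos integrar nuestra ecuación de la sacudida j(t) = 300·t^2 - 24·t + 6 3 veces. La integral de la sacudida es la aceleración. Usando a(0) = -6, obtenemos a(t) = 100·t^3 - 12·t^2 + 6·t - 6. Tomando ∫a(t)dt y aplicando v(0) = -1, encontramos v(t) = 25·t^4 - 4·t^3 + 3·t^2 - 6·t - 1. La integral de la velocidad es la posición. Usando x(0) = 1, obtenemos x(t) = 5·t^5 - t^4 + t^3 - 3·t^2 - t + 1. Usando x(t) = 5·t^5 - t^4 + t^3 - 3·t^2 - t + 1 y sustituyendo t = 1, encontramos x = 2.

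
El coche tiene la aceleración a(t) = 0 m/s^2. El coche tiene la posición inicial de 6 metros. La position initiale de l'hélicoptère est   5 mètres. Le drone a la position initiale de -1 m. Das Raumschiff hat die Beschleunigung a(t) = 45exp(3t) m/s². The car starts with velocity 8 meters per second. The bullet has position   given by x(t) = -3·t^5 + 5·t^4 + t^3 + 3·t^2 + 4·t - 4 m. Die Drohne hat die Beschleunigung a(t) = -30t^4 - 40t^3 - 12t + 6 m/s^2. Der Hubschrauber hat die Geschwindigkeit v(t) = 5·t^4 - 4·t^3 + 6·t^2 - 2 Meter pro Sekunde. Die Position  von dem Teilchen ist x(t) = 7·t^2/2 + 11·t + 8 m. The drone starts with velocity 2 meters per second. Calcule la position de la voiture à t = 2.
Pour résoudre ceci, nous devons prendre 2 intégrales de notre équation de l'accélération a(t) = 0. La primitive de l'accélération, avec v(0) = 8, donne la vitesse: v(t) = 8. L'intégrale de la vitesse, avec x(0) = 6, donne la position: x(t) = 8·t + 6. Nous avons la position x(t) = 8·t + 6. En substituant t = 2: x(2) = 22.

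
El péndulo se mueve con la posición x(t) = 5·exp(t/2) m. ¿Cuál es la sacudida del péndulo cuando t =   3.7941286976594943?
Partiendo de la posición x(t) = 5·exp(t/2), tomamos 3 derivadas. La derivada de la posición da la velocidad: v(t) = 5·exp(t/2)/2. Tomando d/dt de v(t), encontramos a(t) = 5·exp(t/2)/4. Derivando la aceleración, obtenemos la sacudida: j(t) = 5·exp(t/2)/8. Tenemos la sacudida j(t) = 5·exp(t/2)/8. Sustituyendo t = 3.7941286976594943: j(3.7941286976594943) = 4.16643485621468.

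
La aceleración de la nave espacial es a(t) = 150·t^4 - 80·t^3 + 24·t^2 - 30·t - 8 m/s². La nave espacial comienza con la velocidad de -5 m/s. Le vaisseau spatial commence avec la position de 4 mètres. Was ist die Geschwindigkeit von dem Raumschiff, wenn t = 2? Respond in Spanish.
Necesitamos integrar nuestra ecuación de la aceleración a(t) = 150·t^4 - 80·t^3 + 24·t^2 - 30·t - 8 1 vez. Integrando la aceleración y usando la condición inicial v(0) = -5, obtenemos v(t) = 30·t^5 - 20·t^4 + 8·t^3 - 15·t^2 - 8·t - 5. De la ecuación de la velocidad v(t) = 30·t^5 - 20·t^4 + 8·t^3 - 15·t^2 - 8·t - 5, sustituimos t = 2 para obtener v = 623.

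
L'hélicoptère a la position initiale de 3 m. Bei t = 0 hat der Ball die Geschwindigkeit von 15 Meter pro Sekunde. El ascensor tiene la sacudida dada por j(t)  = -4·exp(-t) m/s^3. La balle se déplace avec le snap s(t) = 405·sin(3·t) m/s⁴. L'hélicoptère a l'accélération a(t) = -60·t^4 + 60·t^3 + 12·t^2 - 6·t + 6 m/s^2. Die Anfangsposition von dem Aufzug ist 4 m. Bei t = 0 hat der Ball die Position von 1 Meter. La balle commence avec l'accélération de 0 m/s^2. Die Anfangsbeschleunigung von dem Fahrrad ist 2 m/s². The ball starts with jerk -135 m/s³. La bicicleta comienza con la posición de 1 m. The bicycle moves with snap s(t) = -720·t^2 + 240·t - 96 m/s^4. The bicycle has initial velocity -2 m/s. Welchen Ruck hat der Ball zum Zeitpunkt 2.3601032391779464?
Wir müssen unsere Gleichung für den Snap s(t) = 405·sin(3·t) 1-mal integrieren. Mit ∫s(t)dt und Anwendung von j(0) = -135, finden wir j(t) = -135·cos(3·t). Aus der Gleichung für den Ruck j(t) = -135·cos(3·t), setzen wir t = 2.3601032391779464 ein und erhalten j = -94.3334974414090.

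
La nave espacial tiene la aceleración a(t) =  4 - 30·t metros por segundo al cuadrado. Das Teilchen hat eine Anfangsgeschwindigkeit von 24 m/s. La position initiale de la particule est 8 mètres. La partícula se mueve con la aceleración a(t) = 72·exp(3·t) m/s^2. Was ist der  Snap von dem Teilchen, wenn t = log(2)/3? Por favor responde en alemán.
Wir müssen unsere Gleichung für die Beschleunigung a(t) = 72·exp(3·t) 2-mal ableiten. Die Ableitung von der Beschleunigung ergibt den Ruck: j(t) = 216·exp(3·t). Durch Ableiten von dem Ruck erhalten wir den Snap: s(t) = 648·exp(3·t). Wir haben den Snap s(t) = 648·exp(3·t). Durch Einsetzen von t = log(2)/3: s(log(2)/3) = 1296.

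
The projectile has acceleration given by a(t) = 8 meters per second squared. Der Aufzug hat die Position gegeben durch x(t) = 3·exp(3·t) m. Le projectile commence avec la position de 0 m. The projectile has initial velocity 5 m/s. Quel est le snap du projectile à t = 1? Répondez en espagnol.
Para resolver esto, necesitamos tomar 2 derivadas de nuestra ecuación de la aceleración a(t) = 8. Derivando la aceleración, obtenemos la sacudida: j(t) = 0. La derivada de la sacudida da el snap: s(t) = 0. De la ecuación del snap s(t) = 0, sustituimos t = 1 para obtener s = 0.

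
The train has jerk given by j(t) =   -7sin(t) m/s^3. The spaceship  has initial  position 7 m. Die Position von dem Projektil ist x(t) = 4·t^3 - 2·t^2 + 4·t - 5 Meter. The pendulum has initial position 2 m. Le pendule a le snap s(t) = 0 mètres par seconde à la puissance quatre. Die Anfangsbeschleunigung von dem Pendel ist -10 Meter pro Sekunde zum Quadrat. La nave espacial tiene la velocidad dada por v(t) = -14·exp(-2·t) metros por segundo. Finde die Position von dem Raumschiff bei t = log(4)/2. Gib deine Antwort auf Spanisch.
Para resolver esto, necesitamos tomar 1 antiderivada de nuestra ecuación de la velocidad v(t) = -14·exp(-2·t). Integrando la velocidad y usando la condición inicial x(0) = 7, obtenemos x(t) = 7·exp(-2·t). Tenemos la posición x(t) = 7·exp(-2·t). Sustituyendo t = log(4)/2: x(log(4)/2) = 7/4.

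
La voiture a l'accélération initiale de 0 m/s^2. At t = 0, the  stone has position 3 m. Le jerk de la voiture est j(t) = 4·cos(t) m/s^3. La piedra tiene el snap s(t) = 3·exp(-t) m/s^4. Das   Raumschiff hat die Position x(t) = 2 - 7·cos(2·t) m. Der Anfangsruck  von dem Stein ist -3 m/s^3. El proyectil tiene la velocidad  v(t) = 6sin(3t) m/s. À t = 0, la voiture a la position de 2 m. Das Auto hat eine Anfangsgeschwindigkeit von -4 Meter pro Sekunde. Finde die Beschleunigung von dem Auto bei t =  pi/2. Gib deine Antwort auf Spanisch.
Necesitamos integrar nuestra ecuación de la sacudida j(t) = 4·cos(t) 1 vez. La integral de la sacudida, con a(0) = 0, da la aceleración: a(t) = 4·sin(t). Tenemos la aceleración a(t) = 4·sin(t). Sustituyendo t = pi/2: a(pi/2) = 4.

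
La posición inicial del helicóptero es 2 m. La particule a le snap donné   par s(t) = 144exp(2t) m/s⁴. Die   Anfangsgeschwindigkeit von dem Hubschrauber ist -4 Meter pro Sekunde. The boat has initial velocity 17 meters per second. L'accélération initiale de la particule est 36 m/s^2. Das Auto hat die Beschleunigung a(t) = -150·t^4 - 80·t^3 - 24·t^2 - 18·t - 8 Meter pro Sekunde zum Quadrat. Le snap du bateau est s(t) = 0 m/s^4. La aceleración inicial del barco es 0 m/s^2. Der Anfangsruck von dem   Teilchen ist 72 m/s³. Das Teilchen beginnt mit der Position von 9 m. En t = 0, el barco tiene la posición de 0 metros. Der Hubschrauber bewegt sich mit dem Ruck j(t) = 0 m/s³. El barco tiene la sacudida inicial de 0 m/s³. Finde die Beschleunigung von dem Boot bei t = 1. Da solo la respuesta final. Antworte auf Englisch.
At t = 1, a = 0.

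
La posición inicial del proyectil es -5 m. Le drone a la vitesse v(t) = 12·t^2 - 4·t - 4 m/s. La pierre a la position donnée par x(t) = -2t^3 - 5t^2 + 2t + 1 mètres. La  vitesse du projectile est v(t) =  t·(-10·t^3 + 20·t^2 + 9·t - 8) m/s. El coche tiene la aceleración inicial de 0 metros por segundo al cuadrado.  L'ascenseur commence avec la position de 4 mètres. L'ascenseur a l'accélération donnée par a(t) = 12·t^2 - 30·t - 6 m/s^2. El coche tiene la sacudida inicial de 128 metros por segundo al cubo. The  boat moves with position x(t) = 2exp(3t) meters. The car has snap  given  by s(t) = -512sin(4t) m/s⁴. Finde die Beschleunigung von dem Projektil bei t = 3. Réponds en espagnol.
Para resolver esto, necesitamos tomar 1 derivada de nuestra ecuación de la velocidad v(t) = t·(-10·t^3 + 20·t^2 + 9·t - 8). Derivando la velocidad, obtenemos la aceleración: a(t) = -10·t^3 + 20·t^2 + t·(-30·t^2 + 40·t + 9) + 9·t - 8. De la ecuación de la aceleración a(t) = -10·t^3 + 20·t^2 + t·(-30·t^2 + 40·t + 9) + 9·t - 8, sustituimos t = 3 para obtener a = -494.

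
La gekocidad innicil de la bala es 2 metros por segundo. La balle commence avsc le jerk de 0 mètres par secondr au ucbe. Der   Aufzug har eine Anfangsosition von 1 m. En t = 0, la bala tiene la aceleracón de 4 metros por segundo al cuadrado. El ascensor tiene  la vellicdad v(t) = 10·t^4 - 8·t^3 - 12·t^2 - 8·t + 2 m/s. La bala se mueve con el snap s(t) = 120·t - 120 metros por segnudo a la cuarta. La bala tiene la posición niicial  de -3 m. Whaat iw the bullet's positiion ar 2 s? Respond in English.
To find the answer, we compute 4 integrals of s(t) = 120·t - 120. Integrating snap and using the initial condition j(0) = 0, we get j(t) = 60·t·(t - 2). The integral of jerk, with a(0) = 4, gives acceleration: a(t) = 20·t^3 - 60·t^2 + 4. The integral of acceleration, with v(0) = 2, gives velocity: v(t) = 5·t^4 - 20·t^3 + 4·t + 2. The integral of velocity, with x(0) = -3, gives position: x(t) = t^5 - 5·t^4 + 2·t^2 + 2·t - 3. From the given position equation x(t) = t^5 - 5·t^4 + 2·t^2 + 2·t - 3, we substitute t = 2 to get x = -39.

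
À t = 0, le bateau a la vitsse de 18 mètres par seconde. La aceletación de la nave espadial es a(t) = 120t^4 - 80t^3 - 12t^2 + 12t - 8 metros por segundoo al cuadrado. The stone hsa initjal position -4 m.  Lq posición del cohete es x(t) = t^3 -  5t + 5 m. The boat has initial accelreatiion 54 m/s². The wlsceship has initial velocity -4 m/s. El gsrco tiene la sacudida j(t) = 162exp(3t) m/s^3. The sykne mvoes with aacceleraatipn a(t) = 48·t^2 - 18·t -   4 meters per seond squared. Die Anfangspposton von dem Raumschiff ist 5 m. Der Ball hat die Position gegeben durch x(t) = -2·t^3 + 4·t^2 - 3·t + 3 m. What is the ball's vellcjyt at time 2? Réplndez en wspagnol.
Para resolver esto, necesitamos tomar 1 derivada de nuestra ecuación de la posición x(t) = -2·t^3 + 4·t^2 - 3·t + 3. Tomando d/dt de x(t), encontramos v(t) = -6·t^2 + 8·t - 3. Tenemos la velocidad v(t) = -6·t^2 + 8·t - 3. Sustituyendo t = 2: v(2) = -11.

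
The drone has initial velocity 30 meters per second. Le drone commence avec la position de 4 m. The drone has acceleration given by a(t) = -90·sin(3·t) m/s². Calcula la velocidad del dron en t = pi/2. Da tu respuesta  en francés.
En partant de l'accélération a(t) = -90·sin(3·t), nous prenons 1 intégrale. En prenant ∫a(t)dt et en appliquant v(0) = 30, nous trouvons v(t) = 30·cos(3·t). De l'équation de la vitesse v(t) = 30·cos(3·t), nous substituons t = pi/2 pour obtenir v = 0.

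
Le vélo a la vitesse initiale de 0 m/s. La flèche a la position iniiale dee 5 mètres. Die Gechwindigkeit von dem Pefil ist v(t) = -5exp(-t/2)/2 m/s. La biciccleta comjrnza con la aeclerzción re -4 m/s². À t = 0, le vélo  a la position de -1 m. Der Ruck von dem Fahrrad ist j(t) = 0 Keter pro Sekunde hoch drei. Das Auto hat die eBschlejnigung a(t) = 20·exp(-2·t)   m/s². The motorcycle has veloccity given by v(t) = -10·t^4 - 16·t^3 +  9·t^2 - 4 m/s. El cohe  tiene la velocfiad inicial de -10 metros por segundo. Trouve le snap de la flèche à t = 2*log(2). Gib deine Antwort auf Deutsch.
Ausgehend von der Geschwindigkeit v(t) = -5·exp(-t/2)/2, nehmen wir 3 Ableitungen. Mit d/dt von v(t) finden wir a(t) = 5·exp(-t/2)/4. Durch Ableiten von der Beschleunigung erhalten wir den Ruck: j(t) = -5·exp(-t/2)/8. Durch Ableiten von dem Ruck erhalten wir den Snap: s(t) = 5·exp(-t/2)/16. Aus der Gleichung für den Snap s(t) = 5·exp(-t/2)/16, setzen wir t = 2*log(2) ein und erhalten s = 5/32.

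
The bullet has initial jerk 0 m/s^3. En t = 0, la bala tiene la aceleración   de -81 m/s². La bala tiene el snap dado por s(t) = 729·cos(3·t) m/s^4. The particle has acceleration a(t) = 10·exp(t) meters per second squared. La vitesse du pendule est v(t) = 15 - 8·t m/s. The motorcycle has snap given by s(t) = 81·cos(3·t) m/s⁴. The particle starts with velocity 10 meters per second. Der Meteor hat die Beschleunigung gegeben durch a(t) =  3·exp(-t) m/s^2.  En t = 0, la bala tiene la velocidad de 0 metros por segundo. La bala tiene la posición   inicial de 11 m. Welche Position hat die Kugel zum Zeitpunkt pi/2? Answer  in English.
We need to integrate our snap equation s(t) = 729·cos(3·t) 4 times. The antiderivative of snap is jerk. Using j(0) = 0, we get j(t) = 243·sin(3·t). Taking ∫j(t)dt and applying a(0) = -81, we find a(t) = -81·cos(3·t). Taking ∫a(t)dt and applying v(0) = 0, we find v(t) = -27·sin(3·t). The antiderivative of velocity is position. Using x(0) = 11, we get x(t) = 9·cos(3·t) + 2. Using x(t) = 9·cos(3·t) + 2 and substituting t = pi/2, we find x = 2.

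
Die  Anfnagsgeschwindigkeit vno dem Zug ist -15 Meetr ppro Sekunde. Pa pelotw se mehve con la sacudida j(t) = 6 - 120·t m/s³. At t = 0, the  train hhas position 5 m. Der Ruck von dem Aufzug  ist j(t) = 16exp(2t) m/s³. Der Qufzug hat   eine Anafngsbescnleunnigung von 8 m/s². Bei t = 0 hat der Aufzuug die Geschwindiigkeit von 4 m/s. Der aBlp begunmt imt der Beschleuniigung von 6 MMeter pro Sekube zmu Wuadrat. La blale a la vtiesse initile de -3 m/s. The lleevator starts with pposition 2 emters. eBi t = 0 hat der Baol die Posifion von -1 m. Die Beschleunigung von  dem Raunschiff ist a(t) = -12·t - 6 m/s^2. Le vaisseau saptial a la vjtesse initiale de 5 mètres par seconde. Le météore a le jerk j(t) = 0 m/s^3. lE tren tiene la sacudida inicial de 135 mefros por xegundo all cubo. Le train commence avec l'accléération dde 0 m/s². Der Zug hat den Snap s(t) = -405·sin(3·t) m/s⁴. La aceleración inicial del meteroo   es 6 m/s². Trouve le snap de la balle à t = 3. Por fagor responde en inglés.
Starting from jerk j(t) = 6 - 120·t, we take 1 derivative. The derivative of jerk gives snap: s(t) = -120. From the given snap equation s(t) = -120, we substitute t = 3 to get s = -120.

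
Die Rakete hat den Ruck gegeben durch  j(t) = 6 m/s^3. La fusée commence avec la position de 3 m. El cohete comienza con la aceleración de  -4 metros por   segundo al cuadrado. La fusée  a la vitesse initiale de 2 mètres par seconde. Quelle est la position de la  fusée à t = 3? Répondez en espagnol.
Necesitamos integrar nuestra ecuación de la sacudida j(t) = 6 3 veces. Integrando la sacudida y usando la condición inicial a(0) = -4, obtenemos a(t) = 6·t - 4. La antiderivada de la aceleración es la velocidad. Usando v(0) = 2, obtenemos v(t) = 3·t^2 - 4·t + 2. La antiderivada de la velocidad, con x(0) = 3, da la posición: x(t) = t^3 - 2·t^2 + 2·t + 3. De la ecuación de la posición x(t) = t^3 - 2·t^2 + 2·t + 3, sustituimos t = 3 para obtener x = 18.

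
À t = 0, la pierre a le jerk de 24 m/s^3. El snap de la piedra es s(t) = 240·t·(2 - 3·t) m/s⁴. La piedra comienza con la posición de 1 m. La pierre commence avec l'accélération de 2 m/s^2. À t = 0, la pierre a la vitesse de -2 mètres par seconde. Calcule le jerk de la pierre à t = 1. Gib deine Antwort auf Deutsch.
Um dies zu lösen, müssen wir 1 Stammfunktion unserer Gleichung für den Snap s(t) = 240·t·(2 - 3·t) finden. Die Stammfunktion von dem Snap, mit j(0) = 24, ergibt den Ruck: j(t) = -240·t^3 + 240·t^2 + 24. Wir haben den Ruck j(t) = -240·t^3 + 240·t^2 + 24. Durch Einsetzen von t = 1: j(1) = 24.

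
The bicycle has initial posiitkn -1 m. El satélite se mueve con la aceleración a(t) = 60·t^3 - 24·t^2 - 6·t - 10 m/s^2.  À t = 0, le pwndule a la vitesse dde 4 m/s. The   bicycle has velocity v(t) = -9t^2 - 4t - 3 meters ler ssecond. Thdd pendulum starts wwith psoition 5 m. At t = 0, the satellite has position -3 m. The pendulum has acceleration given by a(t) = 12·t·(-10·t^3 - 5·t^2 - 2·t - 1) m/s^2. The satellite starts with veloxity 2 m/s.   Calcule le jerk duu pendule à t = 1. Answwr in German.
Wir müssen unsere Gleichung für die Beschleunigung a(t) = 12·t·(-10·t^3 - 5·t^2 - 2·t - 1) 1-mal ableiten. Durch Ableiten von der Beschleunigung erhalten wir den Ruck: j(t) = -120·t^3 - 60·t^2 + 12·t·(-30·t^2 - 10·t - 2) - 24·t - 12. Mit j(t) = -120·t^3 - 60·t^2 + 12·t·(-30·t^2 - 10·t - 2) - 24·t - 12 und Einsetzen von t = 1, finden wir j = -720.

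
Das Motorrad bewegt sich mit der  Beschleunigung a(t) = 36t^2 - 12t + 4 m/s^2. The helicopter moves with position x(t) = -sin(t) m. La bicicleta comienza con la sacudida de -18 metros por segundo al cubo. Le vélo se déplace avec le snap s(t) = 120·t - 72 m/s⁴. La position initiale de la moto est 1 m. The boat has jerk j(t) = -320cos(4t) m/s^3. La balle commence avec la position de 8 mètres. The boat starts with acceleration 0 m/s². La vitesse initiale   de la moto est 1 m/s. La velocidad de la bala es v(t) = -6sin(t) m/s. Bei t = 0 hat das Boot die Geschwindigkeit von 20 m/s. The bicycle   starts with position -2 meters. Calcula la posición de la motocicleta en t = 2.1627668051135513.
Necesitamos integrar nuestra ecuación de la aceleración a(t) = 36·t^2 - 12·t + 4 2 veces. Integrando la aceleración y usando la condición inicial v(0) = 1, obtenemos v(t) = 12·t^3 - 6·t^2 + 4·t + 1. La integral de la velocidad es la posición. Usando x(0) = 1, obtenemos x(t) = 3·t^4 - 2·t^3 + 2·t^2 + t + 1. Tenemos la posición x(t) = 3·t^4 - 2·t^3 + 2·t^2 + t + 1. Sustituyendo t = 2.1627668051135513: x(2.1627668051135513) = 57.9236529919856.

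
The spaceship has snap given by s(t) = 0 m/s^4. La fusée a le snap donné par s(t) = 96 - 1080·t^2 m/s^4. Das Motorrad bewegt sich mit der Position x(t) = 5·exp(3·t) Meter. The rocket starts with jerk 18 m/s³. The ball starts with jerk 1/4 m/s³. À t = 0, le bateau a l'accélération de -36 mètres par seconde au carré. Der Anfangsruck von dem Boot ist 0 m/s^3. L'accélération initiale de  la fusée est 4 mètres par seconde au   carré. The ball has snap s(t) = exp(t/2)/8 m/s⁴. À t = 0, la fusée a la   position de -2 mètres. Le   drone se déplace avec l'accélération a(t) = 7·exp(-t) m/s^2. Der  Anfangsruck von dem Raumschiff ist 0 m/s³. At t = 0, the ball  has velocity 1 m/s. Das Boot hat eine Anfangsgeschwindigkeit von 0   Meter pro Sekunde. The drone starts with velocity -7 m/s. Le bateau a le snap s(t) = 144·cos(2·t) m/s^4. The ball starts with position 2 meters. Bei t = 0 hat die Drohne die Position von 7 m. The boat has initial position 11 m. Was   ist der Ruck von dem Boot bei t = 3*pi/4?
Wir müssen unsere Gleichung für den Snap s(t) = 144·cos(2·t) 1-mal integrieren. Das Integral von dem Snap ist der Ruck. Mit j(0) = 0 erhalten wir j(t) = 72·sin(2·t). Mit j(t) = 72·sin(2·t) und Einsetzen von t = 3*pi/4, finden wir j = -72.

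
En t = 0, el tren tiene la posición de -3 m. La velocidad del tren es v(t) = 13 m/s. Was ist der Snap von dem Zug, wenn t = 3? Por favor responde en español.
Partiendo de la velocidad v(t) = 13, tomamos 3 derivadas. La derivada de la velocidad da la aceleración: a(t) = 0. Derivando la aceleración, obtenemos la sacudida: j(t) = 0. La derivada de la sacudida da el snap: s(t) = 0. De la ecuación del snap s(t) = 0, sustituimos t = 3 para obtener s = 0.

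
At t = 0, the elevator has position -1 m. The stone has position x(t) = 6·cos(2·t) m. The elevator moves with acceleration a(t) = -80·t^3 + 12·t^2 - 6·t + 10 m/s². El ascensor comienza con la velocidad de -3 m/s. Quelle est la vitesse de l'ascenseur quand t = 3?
Nous devons intégrer notre équation de l'accélération a(t) = -80·t^3 + 12·t^2 - 6·t + 10 1 fois. La primitive de l'accélération, avec v(0) = -3, donne la vitesse: v(t) = -20·t^4 + 4·t^3 - 3·t^2 + 10·t - 3. En utilisant v(t) = -20·t^4 + 4·t^3 - 3·t^2 + 10·t - 3 et en substituant t = 3, nous trouvons v = -1512.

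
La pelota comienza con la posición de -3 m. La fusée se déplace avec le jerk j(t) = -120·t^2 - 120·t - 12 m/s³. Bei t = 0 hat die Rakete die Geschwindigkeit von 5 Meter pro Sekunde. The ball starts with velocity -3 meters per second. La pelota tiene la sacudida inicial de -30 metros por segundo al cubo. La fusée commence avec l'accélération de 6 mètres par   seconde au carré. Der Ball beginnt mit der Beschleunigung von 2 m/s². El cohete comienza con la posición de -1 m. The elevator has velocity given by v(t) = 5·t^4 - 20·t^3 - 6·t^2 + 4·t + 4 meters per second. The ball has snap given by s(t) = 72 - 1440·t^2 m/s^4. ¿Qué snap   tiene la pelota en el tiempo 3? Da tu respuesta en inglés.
Using s(t) = 72 - 1440·t^2 and substituting t = 3, we find s = -12888.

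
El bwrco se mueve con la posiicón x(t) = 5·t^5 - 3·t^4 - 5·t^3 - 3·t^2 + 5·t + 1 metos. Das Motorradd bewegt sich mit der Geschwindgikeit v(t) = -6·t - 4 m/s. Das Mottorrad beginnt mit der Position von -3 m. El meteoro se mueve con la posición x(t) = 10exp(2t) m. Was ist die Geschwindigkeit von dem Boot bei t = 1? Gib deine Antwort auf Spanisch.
Partiendo de la posición x(t) = 5·t^5 - 3·t^4 - 5·t^3 - 3·t^2 + 5·t + 1, tomamos 1 derivada. Tomando d/dt de x(t), encontramos v(t) = 25·t^4 - 12·t^3 - 15·t^2 - 6·t + 5. Usando v(t) = 25·t^4 - 12·t^3 - 15·t^2 - 6·t + 5 y sustituyendo t = 1, encontramos v = -3.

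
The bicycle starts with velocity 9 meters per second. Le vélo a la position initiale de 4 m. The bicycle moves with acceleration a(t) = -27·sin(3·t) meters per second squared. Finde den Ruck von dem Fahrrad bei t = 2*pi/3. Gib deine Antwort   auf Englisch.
Starting from acceleration a(t) = -27·sin(3·t), we take 1 derivative. The derivative of acceleration gives jerk: j(t) = -81·cos(3·t). From the given jerk equation j(t) = -81·cos(3·t), we substitute t = 2*pi/3 to get j = -81.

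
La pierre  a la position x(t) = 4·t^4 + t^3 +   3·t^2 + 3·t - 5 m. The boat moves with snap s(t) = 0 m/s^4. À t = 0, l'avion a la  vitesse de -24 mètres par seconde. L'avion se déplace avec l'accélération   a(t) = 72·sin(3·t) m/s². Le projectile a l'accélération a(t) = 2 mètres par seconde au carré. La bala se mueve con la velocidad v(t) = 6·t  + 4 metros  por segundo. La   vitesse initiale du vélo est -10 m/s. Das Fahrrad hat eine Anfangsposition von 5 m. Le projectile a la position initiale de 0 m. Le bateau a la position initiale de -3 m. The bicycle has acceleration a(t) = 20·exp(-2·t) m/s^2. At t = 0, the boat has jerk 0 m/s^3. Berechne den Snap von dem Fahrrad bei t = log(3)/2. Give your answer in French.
Pour résoudre ceci, nous devons prendre 2 dérivées de notre équation de l'accélération a(t) = 20·exp(-2·t). La dérivée de l'accélération donne le jerk: j(t) = -40·exp(-2·t). En dérivant le jerk, nous obtenons le snap: s(t) = 80·exp(-2·t). En utilisant s(t) = 80·exp(-2·t) et en substituant t = log(3)/2, nous trouvons s = 80/3.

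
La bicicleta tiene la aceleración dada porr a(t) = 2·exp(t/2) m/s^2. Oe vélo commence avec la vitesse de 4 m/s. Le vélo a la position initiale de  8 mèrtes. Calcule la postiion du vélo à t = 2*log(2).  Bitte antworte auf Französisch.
Nous devons trouver la primitive de notre équation de l'accélération a(t) = 2·exp(t/2) 2 fois. En intégrant l'accélération et en utilisant la condition initiale v(0) = 4, nous obtenons v(t) = 4·exp(t/2). En prenant ∫v(t)dt et en appliquant x(0) = 8, nous trouvons x(t) = 8·exp(t/2). En utilisant x(t) = 8·exp(t/2) et en substituant t = 2*log(2), nous trouvons x = 16.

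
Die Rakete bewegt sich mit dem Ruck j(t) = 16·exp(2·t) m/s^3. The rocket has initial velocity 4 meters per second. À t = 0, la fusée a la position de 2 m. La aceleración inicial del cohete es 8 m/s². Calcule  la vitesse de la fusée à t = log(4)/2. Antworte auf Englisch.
To find the answer, we compute 2 integrals of j(t) = 16·exp(2·t). Integrating jerk and using the initial condition a(0) = 8, we get a(t) = 8·exp(2·t). Finding the antiderivative of a(t) and using v(0) = 4: v(t) = 4·exp(2·t). Using v(t) = 4·exp(2·t) and substituting t = log(4)/2, we find v = 16.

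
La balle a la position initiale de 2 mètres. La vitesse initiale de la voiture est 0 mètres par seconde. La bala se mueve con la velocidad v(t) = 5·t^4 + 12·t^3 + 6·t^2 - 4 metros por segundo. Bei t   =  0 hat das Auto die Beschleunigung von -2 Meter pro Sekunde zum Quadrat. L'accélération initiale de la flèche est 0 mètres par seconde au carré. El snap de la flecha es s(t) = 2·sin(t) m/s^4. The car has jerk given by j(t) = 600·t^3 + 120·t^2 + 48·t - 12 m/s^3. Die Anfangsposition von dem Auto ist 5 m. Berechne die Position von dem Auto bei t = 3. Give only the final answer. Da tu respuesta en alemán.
Die Antwort ist 4235.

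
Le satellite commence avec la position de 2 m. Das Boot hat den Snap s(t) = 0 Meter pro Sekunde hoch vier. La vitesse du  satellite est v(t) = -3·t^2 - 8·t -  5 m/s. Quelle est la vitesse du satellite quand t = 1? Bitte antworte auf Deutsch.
Wir haben die Geschwindigkeit v(t) = -3·t^2 - 8·t - 5. Durch Einsetzen von t = 1: v(1) = -16.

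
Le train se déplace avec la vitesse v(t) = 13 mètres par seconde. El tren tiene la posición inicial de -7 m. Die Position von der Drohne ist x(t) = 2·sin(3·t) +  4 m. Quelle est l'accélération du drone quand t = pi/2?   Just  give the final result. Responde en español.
La respuesta es 18.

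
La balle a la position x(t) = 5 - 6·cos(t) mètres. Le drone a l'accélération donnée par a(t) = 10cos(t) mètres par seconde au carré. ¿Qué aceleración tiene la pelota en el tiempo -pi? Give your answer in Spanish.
Partiendo de la posición x(t) = 5 - 6·cos(t), tomamos 2 derivadas. Tomando d/dt de x(t), encontramos v(t) = 6·sin(t). Tomando d/dt de v(t), encontramos a(t) = 6·cos(t). Usando a(t) = 6·cos(t) y sustituyendo t = -pi, encontramos a = -6.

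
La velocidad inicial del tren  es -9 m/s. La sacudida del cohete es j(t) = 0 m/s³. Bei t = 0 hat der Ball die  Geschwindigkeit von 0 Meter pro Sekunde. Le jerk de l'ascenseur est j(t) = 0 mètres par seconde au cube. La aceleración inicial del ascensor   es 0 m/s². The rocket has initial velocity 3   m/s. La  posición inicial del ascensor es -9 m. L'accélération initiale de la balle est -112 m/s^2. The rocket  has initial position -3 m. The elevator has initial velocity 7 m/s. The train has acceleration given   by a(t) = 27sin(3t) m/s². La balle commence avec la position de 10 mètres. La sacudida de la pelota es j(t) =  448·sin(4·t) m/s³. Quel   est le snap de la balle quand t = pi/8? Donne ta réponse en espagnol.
Para resolver esto, necesitamos tomar 1 derivada de nuestra ecuación de la sacudida j(t) = 448·sin(4·t). Derivando la sacudida, obtenemos el snap: s(t) = 1792·cos(4·t). De la ecuación del snap s(t) = 1792·cos(4·t), sustituimos t = pi/8 para obtener s = 0.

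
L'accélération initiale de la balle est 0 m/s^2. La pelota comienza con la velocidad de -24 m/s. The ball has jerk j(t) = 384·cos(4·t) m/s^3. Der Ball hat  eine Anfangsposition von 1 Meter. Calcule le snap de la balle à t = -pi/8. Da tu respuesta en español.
Partiendo de la sacudida j(t) = 384·cos(4·t), tomamos 1 derivada. Derivando la sacudida, obtenemos el snap: s(t) = -1536·sin(4·t). Usando s(t) = -1536·sin(4·t) y sustituyendo t = -pi/8, encontramos s = 1536.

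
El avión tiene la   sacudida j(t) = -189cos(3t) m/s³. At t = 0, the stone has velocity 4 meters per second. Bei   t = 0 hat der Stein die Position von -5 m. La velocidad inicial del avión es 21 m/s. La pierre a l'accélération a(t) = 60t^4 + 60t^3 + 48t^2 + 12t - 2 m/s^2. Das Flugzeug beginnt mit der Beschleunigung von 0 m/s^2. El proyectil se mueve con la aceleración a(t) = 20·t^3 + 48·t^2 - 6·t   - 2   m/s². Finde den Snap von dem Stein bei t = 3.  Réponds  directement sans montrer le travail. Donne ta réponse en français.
La réponse est 7656.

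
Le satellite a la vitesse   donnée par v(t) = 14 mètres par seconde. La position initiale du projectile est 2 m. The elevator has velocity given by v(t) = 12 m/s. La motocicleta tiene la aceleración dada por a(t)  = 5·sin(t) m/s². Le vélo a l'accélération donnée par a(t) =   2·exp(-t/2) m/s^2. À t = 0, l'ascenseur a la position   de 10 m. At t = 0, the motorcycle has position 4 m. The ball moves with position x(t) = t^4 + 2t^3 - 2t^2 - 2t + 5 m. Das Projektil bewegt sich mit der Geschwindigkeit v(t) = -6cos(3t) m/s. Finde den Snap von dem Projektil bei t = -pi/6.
Wir müssen unsere Gleichung für die Geschwindigkeit v(t) = -6·cos(3·t) 3-mal ableiten. Mit d/dt von v(t) finden wir a(t) = 18·sin(3·t). Durch Ableiten von der Beschleunigung erhalten wir den Ruck: j(t) = 54·cos(3·t). Durch Ableiten von dem Ruck erhalten wir den Snap: s(t) = -162·sin(3·t). Wir haben den Snap s(t) = -162·sin(3·t). Durch Einsetzen von t = -pi/6: s(-pi/6) = 162.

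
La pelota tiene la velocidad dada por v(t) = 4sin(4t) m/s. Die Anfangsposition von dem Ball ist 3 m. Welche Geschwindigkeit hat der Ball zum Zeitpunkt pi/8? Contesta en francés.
De l'équation de la vitesse v(t) = 4·sin(4·t), nous substituons t = pi/8 pour obtenir v = 4.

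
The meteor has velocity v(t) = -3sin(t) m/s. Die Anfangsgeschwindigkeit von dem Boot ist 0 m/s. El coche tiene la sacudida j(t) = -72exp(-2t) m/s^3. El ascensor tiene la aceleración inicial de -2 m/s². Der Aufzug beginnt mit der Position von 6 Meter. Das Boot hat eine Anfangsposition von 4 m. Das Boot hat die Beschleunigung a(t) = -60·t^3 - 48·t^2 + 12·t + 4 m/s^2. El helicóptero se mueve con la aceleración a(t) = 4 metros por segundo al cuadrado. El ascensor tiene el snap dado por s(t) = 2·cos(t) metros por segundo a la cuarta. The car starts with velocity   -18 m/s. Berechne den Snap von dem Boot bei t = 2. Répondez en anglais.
To solve this, we need to take 2 derivatives of our acceleration equation a(t) = -60·t^3 - 48·t^2 + 12·t + 4. The derivative of acceleration gives jerk: j(t) = -180·t^2 - 96·t + 12. Taking d/dt of j(t), we find s(t) = -360·t - 96. Using s(t) = -360·t - 96 and substituting t = 2, we find s = -816.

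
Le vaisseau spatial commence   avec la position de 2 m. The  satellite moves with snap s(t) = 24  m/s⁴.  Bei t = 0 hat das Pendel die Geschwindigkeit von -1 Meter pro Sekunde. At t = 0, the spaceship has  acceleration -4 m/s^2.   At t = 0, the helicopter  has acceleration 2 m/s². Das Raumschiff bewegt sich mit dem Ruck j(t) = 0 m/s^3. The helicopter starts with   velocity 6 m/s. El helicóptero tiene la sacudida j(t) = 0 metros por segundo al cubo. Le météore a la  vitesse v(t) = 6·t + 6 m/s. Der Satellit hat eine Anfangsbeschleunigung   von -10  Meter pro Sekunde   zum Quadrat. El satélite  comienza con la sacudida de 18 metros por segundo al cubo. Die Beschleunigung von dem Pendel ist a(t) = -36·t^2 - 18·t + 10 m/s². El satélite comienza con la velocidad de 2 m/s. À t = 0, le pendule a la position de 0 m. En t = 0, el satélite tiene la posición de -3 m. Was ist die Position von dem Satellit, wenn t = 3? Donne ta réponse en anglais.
Starting from snap s(t) = 24, we take 4 antiderivatives. Finding the integral of s(t) and using j(0) = 18: j(t) = 24·t + 18. The integral of jerk is acceleration. Using a(0) = -10, we get a(t) = 12·t^2 + 18·t - 10. Integrating acceleration and using the initial condition v(0) = 2, we get v(t) = 4·t^3 + 9·t^2 - 10·t + 2. Taking ∫v(t)dt and applying x(0) = -3, we find x(t) = t^4 + 3·t^3 - 5·t^2 + 2·t - 3. Using x(t) = t^4 + 3·t^3 - 5·t^2 + 2·t - 3 and substituting t = 3, we find x = 120.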